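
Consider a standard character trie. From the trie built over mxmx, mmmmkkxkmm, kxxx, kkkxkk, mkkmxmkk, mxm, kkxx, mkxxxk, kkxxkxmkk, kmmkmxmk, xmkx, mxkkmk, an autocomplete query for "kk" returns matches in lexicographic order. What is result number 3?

Filter for "kk…" and sort: "kkkxkk", "kkxx", "kkxxkxmkk"
Position 3: kkxxkxmkk

kkxxkxmkk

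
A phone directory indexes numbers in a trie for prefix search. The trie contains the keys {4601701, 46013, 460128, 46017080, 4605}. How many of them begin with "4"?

5

Traverse to the node for "4", then collect every word in that subtree.
Matches: "460128", "46013", "4601701", "46017080", "4605"
Count: 5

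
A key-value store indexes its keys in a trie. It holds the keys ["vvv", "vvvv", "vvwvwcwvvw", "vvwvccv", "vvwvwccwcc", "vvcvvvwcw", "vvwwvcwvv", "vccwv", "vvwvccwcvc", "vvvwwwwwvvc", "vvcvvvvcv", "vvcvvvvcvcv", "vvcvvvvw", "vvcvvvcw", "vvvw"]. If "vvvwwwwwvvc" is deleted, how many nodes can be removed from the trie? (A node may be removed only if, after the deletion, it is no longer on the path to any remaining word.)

7

Walk "vvvwwwwwvvc" from the leaf back toward the root, removing each node that no remaining word uses.
The suffix "wwwwvvc" (7 nodes) is used only by "vvvwwwwwvvc"; "vvvw" is itself a stored word, so pruning stops there.
Nodes removed: 7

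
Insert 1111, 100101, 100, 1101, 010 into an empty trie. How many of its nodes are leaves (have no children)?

4

Leaves are exactly the stored words that no other stored word extends.
Those words: "010", "100101", "1101", "1111"
Leaf count: 4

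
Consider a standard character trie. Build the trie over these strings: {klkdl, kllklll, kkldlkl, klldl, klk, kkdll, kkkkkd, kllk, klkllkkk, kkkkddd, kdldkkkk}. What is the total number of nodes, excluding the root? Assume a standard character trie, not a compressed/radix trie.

For each word, the new-node count is its length minus the longest prefix already in the trie:
  "klkdl" → 5 new (k, l, k, d, l)
  "kllklll" → prefix "kl" already present; 5 new (l, k, l, l, l)
  "kkldlkl" → prefix "k" already present; 6 new (k, l, d, l, k, l)
  "klldl" → prefix "kll" already present; 2 new (d, l)
  "klk" → prefix "klk" already present; 0 new (none)
  "kkdll" → prefix "kk" already present; 3 new (d, l, l)
  "kkkkkd" → prefix "kk" already present; 4 new (k, k, k, d)
  "kllk" → prefix "kllk" already present; 0 new (none)
  "klkllkkk" → prefix "klk" already present; 5 new (l, l, k, k, k)
  "kkkkddd" → prefix "kkkk" already present; 3 new (d, d, d)
  "kdldkkkk" → prefix "k" already present; 7 new (d, l, d, k, k, k, k)
Total nodes = 5 + 5 + 6 + 2 + 0 + 3 + 4 + 0 + 5 + 3 + 7 = 40

40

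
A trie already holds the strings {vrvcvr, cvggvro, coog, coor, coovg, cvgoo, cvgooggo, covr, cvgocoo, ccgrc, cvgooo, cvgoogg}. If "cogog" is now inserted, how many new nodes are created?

Walking "cogog" from the root, the first 2 characters ("co") follow existing edges; "g" is the first miss.
New nodes needed: |"cogog"| − 2 = 5 − 2 = 3.

3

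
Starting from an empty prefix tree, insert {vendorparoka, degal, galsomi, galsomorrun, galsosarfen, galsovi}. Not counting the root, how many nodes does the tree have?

Trie structure (* marks end of a word):
(root)
├─ d
│  └─ e
│     └─ g
│        └─ a
│           └─ l *
├─ g
│  └─ a
│     └─ l
│        └─ s
│           └─ o
│              ├─ m
│              │  ├─ i *
│              │  └─ o
│              │     └─ r
│              │        └─ r
│              │           └─ u
│              │              └─ n *
│              ├─ s
│              │  └─ a
│              │     └─ r
│              │        └─ f
│              │           └─ e
│              │              └─ n *
│              └─ v
│                 └─ i *
└─ v
   └─ e
      └─ n
         └─ d
            └─ o
               └─ r
                  └─ p
                     └─ a
                        └─ r
                           └─ o
                              └─ k
                                 └─ a *
Counting every labelled node above: 37.

37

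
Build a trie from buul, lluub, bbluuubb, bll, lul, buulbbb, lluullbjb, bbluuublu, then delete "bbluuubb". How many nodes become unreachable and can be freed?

After clearing the end-marker at "bbluuubb", prune upward until reaching a node still needed by another word.
The suffix "b" (1 node) is used only by "bbluuubb"; the node for "bbluuub" still has the child "l", so pruning stops there.
Nodes removed: 1

1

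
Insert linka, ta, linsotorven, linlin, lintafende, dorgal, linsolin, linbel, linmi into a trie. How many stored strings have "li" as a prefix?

Filter for entries beginning with "li":
Words under "li": linbel, linka, linlin, linmi, linsolin, linsotorven, lintafende
Count: 7

7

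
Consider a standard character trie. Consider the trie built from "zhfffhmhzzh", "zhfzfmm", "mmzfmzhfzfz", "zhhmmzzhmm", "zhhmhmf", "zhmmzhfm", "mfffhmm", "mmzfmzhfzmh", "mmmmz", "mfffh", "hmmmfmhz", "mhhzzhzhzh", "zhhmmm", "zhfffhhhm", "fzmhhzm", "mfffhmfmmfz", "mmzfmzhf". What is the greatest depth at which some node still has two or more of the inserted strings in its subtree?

9

Look for the deepest trie node that still has at least two words in its subtree.
"mmzfmzhfzfz" and "mmzfmzhfzmh" agree on "mmzfmzhfz" (9 characters) before diverging; nothing deeper is shared.
Longest shared-prefix length: 9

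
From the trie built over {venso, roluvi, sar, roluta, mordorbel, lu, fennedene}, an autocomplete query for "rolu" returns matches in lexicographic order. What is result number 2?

Words with prefix "rolu", in lexicographic order: "roluta", "roluvi"
Position 2: roluvi

roluvi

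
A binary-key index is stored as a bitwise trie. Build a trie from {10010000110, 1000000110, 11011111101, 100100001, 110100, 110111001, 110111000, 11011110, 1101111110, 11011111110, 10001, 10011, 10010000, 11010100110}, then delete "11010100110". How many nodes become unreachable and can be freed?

6

Walk "11010100110" from the leaf back toward the root, removing each node that no remaining word uses.
The suffix "100110" (6 nodes) is used only by "11010100110"; the node for "11010" still has the child "0", so pruning stops there.
Nodes removed: 6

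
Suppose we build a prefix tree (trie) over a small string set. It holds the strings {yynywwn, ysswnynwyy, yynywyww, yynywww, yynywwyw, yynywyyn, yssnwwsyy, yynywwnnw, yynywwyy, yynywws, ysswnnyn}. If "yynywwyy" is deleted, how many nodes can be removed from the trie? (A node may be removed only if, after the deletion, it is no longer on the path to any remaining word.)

1

A node on "yynywwyy"'s path can go only if nothing else ends at it or branches off below it.
The suffix "y" (1 node) is used only by "yynywwyy"; the node for "yynywwy" still has the child "w", so pruning stops there.
Nodes removed: 1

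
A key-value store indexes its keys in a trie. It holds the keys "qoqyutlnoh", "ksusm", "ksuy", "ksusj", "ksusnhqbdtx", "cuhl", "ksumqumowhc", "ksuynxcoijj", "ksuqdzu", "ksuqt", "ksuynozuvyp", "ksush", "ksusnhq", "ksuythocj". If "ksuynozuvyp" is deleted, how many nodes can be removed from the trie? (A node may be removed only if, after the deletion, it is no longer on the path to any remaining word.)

6

A node on "ksuynozuvyp"'s path can go only if nothing else ends at it or branches off below it.
The suffix "ozuvyp" (6 nodes) is used only by "ksuynozuvyp"; the node for "ksuyn" still has the child "x", so pruning stops there.
Nodes removed: 6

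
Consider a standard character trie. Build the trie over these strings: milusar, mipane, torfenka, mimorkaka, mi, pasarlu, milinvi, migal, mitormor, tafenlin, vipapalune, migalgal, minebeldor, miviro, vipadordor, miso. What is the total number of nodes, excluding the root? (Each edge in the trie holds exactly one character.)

Insert word by word; a character creates a node only if that edge doesn't already exist:
  "milusar" → 7 new (m, i, l, u, s, a, r)
  "mipane" → prefix "mi" already present; 4 new (p, a, n, e)
  "torfenka" → 8 new (t, o, r, f, e, n, k, a)
  "mimorkaka" → prefix "mi" already present; 7 new (m, o, r, k, a, k, a)
  "mi" → prefix "mi" already present; 0 new (none)
  "pasarlu" → 7 new (p, a, s, a, r, l, u)
  "milinvi" → prefix "mil" already present; 4 new (i, n, v, i)
  "migal" → prefix "mi" already present; 3 new (g, a, l)
  "mitormor" → prefix "mi" already present; 6 new (t, o, r, m, o, r)
  "tafenlin" → prefix "t" already present; 7 new (a, f, e, n, l, i, n)
  "vipapalune" → 10 new (v, i, p, a, p, a, l, u, n, e)
  "migalgal" → prefix "migal" already present; 3 new (g, a, l)
  "minebeldor" → prefix "mi" already present; 8 new (n, e, b, e, l, d, o, r)
  "miviro" → prefix "mi" already present; 4 new (v, i, r, o)
  "vipadordor" → prefix "vipa" already present; 6 new (d, o, r, d, o, r)
  "miso" → prefix "mi" already present; 2 new (s, o)
Total nodes = 7 + 4 + 8 + 7 + 0 + 7 + 4 + 3 + 6 + 7 + 10 + 3 + 8 + 4 + 6 + 2 = 86

86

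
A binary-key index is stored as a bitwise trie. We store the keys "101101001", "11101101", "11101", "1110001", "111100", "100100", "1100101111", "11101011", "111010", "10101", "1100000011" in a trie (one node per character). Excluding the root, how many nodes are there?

45

Insert word by word; a character creates a node only if that edge doesn't already exist:
  "101101001" → 9 new (1, 0, 1, 1, 0, 1, 0, 0, 1)
  "11101101" → prefix "1" already present; 7 new (1, 1, 0, 1, 1, 0, 1)
  "11101" → prefix "11101" already present; 0 new (none)
  "1110001" → prefix "1110" already present; 3 new (0, 0, 1)
  "111100" → prefix "111" already present; 3 new (1, 0, 0)
  "100100" → prefix "10" already present; 4 new (0, 1, 0, 0)
  "1100101111" → prefix "11" already present; 8 new (0, 0, 1, 0, 1, 1, 1, 1)
  "11101011" → prefix "11101" already present; 3 new (0, 1, 1)
  "111010" → prefix "111010" already present; 0 new (none)
  "10101" → prefix "101" already present; 2 new (0, 1)
  "1100000011" → prefix "1100" already present; 6 new (0, 0, 0, 0, 1, 1)
Total nodes = 9 + 7 + 0 + 3 + 3 + 4 + 8 + 3 + 0 + 2 + 6 = 45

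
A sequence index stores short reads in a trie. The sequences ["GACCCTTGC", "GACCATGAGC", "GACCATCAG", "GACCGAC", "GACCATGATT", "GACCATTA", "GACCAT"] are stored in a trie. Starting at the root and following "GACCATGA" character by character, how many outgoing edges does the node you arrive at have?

Walk "GACCATGA" from the root, arriving at one node.
Distinct next characters after "GACCATGA": G, T.
That node has 2 child edges.

2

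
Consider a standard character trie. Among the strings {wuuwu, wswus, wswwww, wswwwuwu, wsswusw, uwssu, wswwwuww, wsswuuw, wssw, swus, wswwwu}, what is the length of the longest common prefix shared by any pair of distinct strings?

The deepest shared node is where two words last agree before diverging.
e.g. "wswwwuwu" and "wswwwuww" share the prefix "wswwwuw" of length 7; no pair shares a longer one.
Longest shared-prefix length: 7

7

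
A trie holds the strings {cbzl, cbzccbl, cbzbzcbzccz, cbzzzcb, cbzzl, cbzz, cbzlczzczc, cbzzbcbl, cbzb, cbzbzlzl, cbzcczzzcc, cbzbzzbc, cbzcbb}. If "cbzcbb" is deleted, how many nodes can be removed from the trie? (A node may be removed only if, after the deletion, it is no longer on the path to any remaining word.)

Walk "cbzcbb" from the leaf back toward the root, removing each node that no remaining word uses.
The suffix "bb" (2 nodes) is used only by "cbzcbb"; the node for "cbzc" still has the child "c", so pruning stops there.
Nodes removed: 2

2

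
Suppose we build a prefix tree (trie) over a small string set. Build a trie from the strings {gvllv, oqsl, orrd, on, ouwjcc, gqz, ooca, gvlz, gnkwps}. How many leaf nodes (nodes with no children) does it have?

Leaves are exactly the stored words that no other stored word extends.
Those words: "gnkwps", "gqz", "gvllv", "gvlz", "on", "ooca", "oqsl", "orrd", "ouwjcc"
Leaf count: 9

9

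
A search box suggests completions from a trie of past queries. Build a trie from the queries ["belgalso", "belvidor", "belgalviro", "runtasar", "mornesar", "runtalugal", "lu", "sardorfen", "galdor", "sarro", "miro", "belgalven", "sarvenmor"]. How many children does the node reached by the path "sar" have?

3

Follow the path "sar" to its node, then look at its outgoing edges.
Characters that immediately follow "sar" among the stored strings: {d, r, v}.
That node has 3 child edges.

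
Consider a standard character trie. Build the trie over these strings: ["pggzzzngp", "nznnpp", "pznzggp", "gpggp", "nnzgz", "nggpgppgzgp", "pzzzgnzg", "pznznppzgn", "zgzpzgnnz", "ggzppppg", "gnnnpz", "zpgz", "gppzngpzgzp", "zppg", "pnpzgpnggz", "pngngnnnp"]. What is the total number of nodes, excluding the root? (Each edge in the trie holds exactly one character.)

Trace insertions, counting only characters that open a new branch:
  "pggzzzngp" → 9 new (p, g, g, z, z, z, n, g, p)
  "nznnpp" → 6 new (n, z, n, n, p, p)
  "pznzggp" → prefix "p" already present; 6 new (z, n, z, g, g, p)
  "gpggp" → 5 new (g, p, g, g, p)
  "nnzgz" → prefix "n" already present; 4 new (n, z, g, z)
  "nggpgppgzgp" → prefix "n" already present; 10 new (g, g, p, g, p, p, g, z, g, p)
  "pzzzgnzg" → prefix "pz" already present; 6 new (z, z, g, n, z, g)
  "pznznppzgn" → prefix "pznz" already present; 6 new (n, p, p, z, g, n)
  "zgzpzgnnz" → 9 new (z, g, z, p, z, g, n, n, z)
  "ggzppppg" → prefix "g" already present; 7 new (g, z, p, p, p, p, g)
  "gnnnpz" → prefix "g" already present; 5 new (n, n, n, p, z)
  "zpgz" → prefix "z" already present; 3 new (p, g, z)
  "gppzngpzgzp" → prefix "gp" already present; 9 new (p, z, n, g, p, z, g, z, p)
  "zppg" → prefix "zp" already present; 2 new (p, g)
  "pnpzgpnggz" → prefix "p" already present; 9 new (n, p, z, g, p, n, g, g, z)
  "pngngnnnp" → prefix "pn" already present; 7 new (g, n, g, n, n, n, p)
Total nodes = 9 + 6 + 6 + 5 + 4 + 10 + 6 + 6 + 9 + 7 + 5 + 3 + 9 + 2 + 9 + 7 = 103

103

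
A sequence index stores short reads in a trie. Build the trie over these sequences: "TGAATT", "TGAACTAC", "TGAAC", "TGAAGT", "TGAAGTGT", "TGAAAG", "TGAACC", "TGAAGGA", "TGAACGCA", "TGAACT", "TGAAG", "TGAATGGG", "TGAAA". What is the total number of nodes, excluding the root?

Count nodes per top-level branch (shared prefixes stored once):
  'T'-branch (TGAAA, TGAAAG, TGAAC, TGAACC, TGAACGCA, TGAACT, TGAACTAC, TGAAG, TGAAGGA, TGAAGT, TGAAGTGT, TGAATGGG, TGAATT): 25 nodes
Sum: 25

25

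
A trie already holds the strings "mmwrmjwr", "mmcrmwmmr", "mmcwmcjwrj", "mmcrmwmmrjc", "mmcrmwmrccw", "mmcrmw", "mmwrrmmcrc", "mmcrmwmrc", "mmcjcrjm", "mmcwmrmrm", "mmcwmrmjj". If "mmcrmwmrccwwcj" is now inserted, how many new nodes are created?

The longest prefix of "mmcrmwmrccwwcj" already in the trie is "mmcrmwmrccw" (length 11).
Each of the 3 remaining characters creates one node.

3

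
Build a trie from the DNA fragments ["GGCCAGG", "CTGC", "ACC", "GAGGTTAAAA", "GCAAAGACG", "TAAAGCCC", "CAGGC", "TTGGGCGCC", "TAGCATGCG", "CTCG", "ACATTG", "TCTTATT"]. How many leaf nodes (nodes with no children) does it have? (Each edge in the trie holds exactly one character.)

A leaf is a node with no children — equivalently, the end of a word that is not a proper prefix of any other stored word.
Those words: "ACATTG", "ACC", "CAGGC", "CTCG", "CTGC", "GAGGTTAAAA", "GCAAAGACG", "GGCCAGG", "TAAAGCCC", "TAGCATGCG", "TCTTATT", "TTGGGCGCC"
Leaf count: 12

12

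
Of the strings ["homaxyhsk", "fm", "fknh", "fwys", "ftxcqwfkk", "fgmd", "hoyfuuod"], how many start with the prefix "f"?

Filter for entries beginning with "f":
Words under "f": fgmd, fknh, fm, ftxcqwfkk, fwys
Count: 5

5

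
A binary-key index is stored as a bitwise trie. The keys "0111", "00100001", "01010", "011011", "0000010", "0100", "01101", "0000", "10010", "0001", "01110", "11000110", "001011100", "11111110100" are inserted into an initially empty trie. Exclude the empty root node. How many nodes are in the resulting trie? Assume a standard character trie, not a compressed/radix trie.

Trace insertions, counting only characters that open a new branch:
  "0111" → 4 new (0, 1, 1, 1)
  "00100001" → prefix "0" already present; 7 new (0, 1, 0, 0, 0, 0, 1)
  "01010" → prefix "01" already present; 3 new (0, 1, 0)
  "011011" → prefix "011" already present; 3 new (0, 1, 1)
  "0000010" → prefix "00" already present; 5 new (0, 0, 0, 1, 0)
  "0100" → prefix "010" already present; 1 new (0)
  "01101" → prefix "01101" already present; 0 new (none)
  "0000" → prefix "0000" already present; 0 new (none)
  "10010" → 5 new (1, 0, 0, 1, 0)
  "0001" → prefix "000" already present; 1 new (1)
  "01110" → prefix "0111" already present; 1 new (0)
  "11000110" → prefix "1" already present; 7 new (1, 0, 0, 0, 1, 1, 0)
  "001011100" → prefix "0010" already present; 5 new (1, 1, 1, 0, 0)
  "11111110100" → prefix "11" already present; 9 new (1, 1, 1, 1, 1, 0, 1, 0, 0)
Total nodes = 4 + 7 + 3 + 3 + 5 + 1 + 0 + 0 + 5 + 1 + 1 + 7 + 5 + 9 = 51

51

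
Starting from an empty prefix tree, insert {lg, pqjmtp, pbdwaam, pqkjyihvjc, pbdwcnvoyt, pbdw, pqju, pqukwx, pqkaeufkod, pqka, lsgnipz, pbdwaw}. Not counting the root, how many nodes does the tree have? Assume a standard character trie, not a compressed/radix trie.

47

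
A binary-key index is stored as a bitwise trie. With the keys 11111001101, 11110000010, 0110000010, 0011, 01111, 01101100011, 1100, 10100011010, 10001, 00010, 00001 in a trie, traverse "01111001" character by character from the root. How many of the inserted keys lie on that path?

Walk "01111001" from the root; an end-of-word marker is hit whenever a stored word is a prefix of "01111001".
Prefixes of the query that are stored words: "01111"
Count: 1

1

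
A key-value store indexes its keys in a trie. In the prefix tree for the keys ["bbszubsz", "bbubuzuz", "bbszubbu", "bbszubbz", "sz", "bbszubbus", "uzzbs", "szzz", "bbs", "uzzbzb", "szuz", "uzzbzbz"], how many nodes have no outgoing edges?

8

Leaves are exactly the stored words that no other stored word extends.
Those words: "bbszubbus", "bbszubbz", "bbszubsz", "bbubuzuz", "szuz", "szzz", "uzzbs", "uzzbzbz"
Leaf count: 8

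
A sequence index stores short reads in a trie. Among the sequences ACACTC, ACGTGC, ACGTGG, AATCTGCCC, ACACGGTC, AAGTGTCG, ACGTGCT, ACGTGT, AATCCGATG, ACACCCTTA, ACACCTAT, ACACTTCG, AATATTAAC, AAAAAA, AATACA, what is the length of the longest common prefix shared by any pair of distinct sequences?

Look for the deepest trie node that still has at least two words in its subtree.
"ACGTGC" and "ACGTGCT" agree on "ACGTGC" (6 characters) before diverging; nothing deeper is shared.
Longest shared-prefix length: 6

6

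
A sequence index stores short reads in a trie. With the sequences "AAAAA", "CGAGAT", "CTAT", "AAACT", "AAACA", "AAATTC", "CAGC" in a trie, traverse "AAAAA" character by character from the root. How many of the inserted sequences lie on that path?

Check each prefix of "AAAAA" against the stored set — each match is an end-marker on the path.
Prefixes of the query that are stored words: "AAAAA"
Count: 1

1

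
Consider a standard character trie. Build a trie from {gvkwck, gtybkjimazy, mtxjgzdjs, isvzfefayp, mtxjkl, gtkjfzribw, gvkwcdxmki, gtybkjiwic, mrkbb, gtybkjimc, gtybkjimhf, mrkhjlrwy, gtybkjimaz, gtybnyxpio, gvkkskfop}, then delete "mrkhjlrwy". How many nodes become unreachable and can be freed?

6

After clearing the end-marker at "mrkhjlrwy", prune upward until reaching a node still needed by another word.
The suffix "hjlrwy" (6 nodes) is used only by "mrkhjlrwy"; the node for "mrk" still has the child "b", so pruning stops there.
Nodes removed: 6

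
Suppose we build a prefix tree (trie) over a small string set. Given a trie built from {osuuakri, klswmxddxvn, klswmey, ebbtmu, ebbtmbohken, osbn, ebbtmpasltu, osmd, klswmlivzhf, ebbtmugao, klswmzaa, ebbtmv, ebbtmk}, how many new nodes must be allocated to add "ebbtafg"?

The longest prefix of "ebbtafg" already in the trie is "ebbt" (length 4).
New nodes needed: |"ebbtafg"| − 4 = 7 − 4 = 3.

3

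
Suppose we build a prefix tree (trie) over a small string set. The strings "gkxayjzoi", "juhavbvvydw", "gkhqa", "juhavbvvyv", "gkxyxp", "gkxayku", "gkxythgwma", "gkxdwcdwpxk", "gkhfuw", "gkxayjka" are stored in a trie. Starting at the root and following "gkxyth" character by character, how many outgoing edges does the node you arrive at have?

Follow the path "gkxyth" to its node, then look at its outgoing edges.
Characters that immediately follow "gkxyth" among the stored strings: {g}.
That node has 1 child edge.

1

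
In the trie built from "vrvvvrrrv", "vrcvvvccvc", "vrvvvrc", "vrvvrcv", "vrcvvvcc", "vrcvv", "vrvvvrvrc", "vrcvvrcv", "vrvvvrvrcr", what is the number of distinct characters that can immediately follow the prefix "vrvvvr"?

Walk "vrvvvr" from the root, arriving at one node.
Characters that immediately follow "vrvvvr" among the stored strings: {c, r, v}.
That node has 3 child edges.

3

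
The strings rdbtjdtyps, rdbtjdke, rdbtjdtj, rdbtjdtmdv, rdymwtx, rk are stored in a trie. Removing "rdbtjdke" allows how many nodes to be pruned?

2

A node on "rdbtjdke"'s path can go only if nothing else ends at it or branches off below it.
The suffix "ke" (2 nodes) is used only by "rdbtjdke"; the node for "rdbtjd" still has the child "t", so pruning stops there.
Nodes removed: 2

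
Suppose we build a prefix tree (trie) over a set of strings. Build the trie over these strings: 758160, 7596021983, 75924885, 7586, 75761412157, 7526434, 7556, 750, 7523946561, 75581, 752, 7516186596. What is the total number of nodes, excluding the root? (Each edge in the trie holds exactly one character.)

Trace insertions, counting only characters that open a new branch:
  "758160" → 6 new (7, 5, 8, 1, 6, 0)
  "7596021983" → prefix "75" already present; 8 new (9, 6, 0, 2, 1, 9, 8, 3)
  "75924885" → prefix "759" already present; 5 new (2, 4, 8, 8, 5)
  "7586" → prefix "758" already present; 1 new (6)
  "75761412157" → prefix "75" already present; 9 new (7, 6, 1, 4, 1, 2, 1, 5, 7)
  "7526434" → prefix "75" already present; 5 new (2, 6, 4, 3, 4)
  "7556" → prefix "75" already present; 2 new (5, 6)
  "750" → prefix "75" already present; 1 new (0)
  "7523946561" → prefix "752" already present; 7 new (3, 9, 4, 6, 5, 6, 1)
  "75581" → prefix "755" already present; 2 new (8, 1)
  "752" → prefix "752" already present; 0 new (none)
  "7516186596" → prefix "75" already present; 8 new (1, 6, 1, 8, 6, 5, 9, 6)
Total nodes = 6 + 8 + 5 + 1 + 9 + 5 + 2 + 1 + 7 + 2 + 0 + 8 = 54

54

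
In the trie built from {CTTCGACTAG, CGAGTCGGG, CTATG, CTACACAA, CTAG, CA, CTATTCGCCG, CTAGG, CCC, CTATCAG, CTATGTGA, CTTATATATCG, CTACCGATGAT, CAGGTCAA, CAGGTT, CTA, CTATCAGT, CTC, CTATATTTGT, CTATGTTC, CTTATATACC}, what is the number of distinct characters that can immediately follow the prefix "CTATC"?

1

Follow the path "CTATC" to its node, then look at its outgoing edges.
Distinct next characters after "CTATC": A.
That node has 1 child edge.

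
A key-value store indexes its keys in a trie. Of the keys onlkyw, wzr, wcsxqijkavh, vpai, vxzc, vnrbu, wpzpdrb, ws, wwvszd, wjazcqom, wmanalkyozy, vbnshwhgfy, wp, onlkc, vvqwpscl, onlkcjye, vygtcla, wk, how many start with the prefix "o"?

Walk to "o"; the words in its subtree are exactly those with that prefix.
Matches: "onlkc", "onlkcjye", "onlkyw"
Count: 3

3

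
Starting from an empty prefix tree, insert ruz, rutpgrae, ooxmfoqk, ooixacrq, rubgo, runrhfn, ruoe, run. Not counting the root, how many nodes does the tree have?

Insert word by word; a character creates a node only if that edge doesn't already exist:
  "ruz" → 3 new (r, u, z)
  "rutpgrae" → prefix "ru" already present; 6 new (t, p, g, r, a, e)
  "ooxmfoqk" → 8 new (o, o, x, m, f, o, q, k)
  "ooixacrq" → prefix "oo" already present; 6 new (i, x, a, c, r, q)
  "rubgo" → prefix "ru" already present; 3 new (b, g, o)
  "runrhfn" → prefix "ru" already present; 5 new (n, r, h, f, n)
  "ruoe" → prefix "ru" already present; 2 new (o, e)
  "run" → prefix "run" already present; 0 new (none)
Total nodes = 3 + 6 + 8 + 6 + 3 + 5 + 2 + 0 = 33

33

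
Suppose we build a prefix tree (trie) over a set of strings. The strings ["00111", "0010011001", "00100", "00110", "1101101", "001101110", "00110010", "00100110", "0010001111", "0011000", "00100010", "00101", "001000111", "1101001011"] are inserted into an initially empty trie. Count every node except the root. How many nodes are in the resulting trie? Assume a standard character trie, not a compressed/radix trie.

41

Count nodes per top-level branch (shared prefixes stored once):
  '0'-branch (00100, 00100010, 001000111, 0010001111, 00100110, 0010011001, 00101, 00110, 0011000, 00110010, 001101110, 00111): 28 nodes
  '1'-branch (1101001011, 1101101): 13 nodes
Sum: 41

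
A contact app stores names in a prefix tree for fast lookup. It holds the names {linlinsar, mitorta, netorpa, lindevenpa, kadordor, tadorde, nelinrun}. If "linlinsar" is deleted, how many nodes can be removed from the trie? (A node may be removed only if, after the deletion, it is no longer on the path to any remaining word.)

After clearing the end-marker at "linlinsar", prune upward until reaching a node still needed by another word.
The suffix "linsar" (6 nodes) is used only by "linlinsar"; the node for "lin" still has the child "d", so pruning stops there.
Nodes removed: 6

6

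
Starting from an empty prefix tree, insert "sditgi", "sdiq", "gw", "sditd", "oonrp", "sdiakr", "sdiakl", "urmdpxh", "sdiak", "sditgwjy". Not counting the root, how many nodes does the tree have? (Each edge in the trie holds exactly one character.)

For each word, the new-node count is its length minus the longest prefix already in the trie:
  "sditgi" → 6 new (s, d, i, t, g, i)
  "sdiq" → prefix "sdi" already present; 1 new (q)
  "gw" → 2 new (g, w)
  "sditd" → prefix "sdit" already present; 1 new (d)
  "oonrp" → 5 new (o, o, n, r, p)
  "sdiakr" → prefix "sdi" already present; 3 new (a, k, r)
  "sdiakl" → prefix "sdiak" already present; 1 new (l)
  "urmdpxh" → 7 new (u, r, m, d, p, x, h)
  "sdiak" → prefix "sdiak" already present; 0 new (none)
  "sditgwjy" → prefix "sditg" already present; 3 new (w, j, y)
Total nodes = 6 + 1 + 2 + 1 + 5 + 3 + 1 + 7 + 0 + 3 = 29

29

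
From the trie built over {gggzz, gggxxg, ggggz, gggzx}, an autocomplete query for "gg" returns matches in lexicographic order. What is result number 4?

gggzz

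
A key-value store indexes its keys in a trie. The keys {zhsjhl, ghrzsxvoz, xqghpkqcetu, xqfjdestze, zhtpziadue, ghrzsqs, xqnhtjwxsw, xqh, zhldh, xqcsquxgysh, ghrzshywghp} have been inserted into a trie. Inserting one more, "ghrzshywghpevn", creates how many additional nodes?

"ghrzshywghp" is already a path in the trie; the remaining "evn" must be added.
So 14 − 11 = 3 new nodes.

3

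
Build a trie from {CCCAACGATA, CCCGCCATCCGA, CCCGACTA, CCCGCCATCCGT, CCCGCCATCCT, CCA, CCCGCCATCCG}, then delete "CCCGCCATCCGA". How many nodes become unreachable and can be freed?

1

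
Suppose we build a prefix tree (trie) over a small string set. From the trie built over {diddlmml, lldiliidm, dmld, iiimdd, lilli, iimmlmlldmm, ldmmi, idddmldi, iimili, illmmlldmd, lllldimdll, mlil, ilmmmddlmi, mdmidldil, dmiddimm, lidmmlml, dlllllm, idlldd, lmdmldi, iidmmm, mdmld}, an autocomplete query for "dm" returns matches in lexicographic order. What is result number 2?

Words with prefix "dm", in lexicographic order: "dmiddimm", "dmld"
The 2nd is dmld.

dmld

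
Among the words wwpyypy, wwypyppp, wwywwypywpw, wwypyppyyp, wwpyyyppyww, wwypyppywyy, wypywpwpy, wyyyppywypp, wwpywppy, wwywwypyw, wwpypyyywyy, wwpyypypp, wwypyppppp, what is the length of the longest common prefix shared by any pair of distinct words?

The deepest shared node is where two words last agree before diverging.
"wwywwypyw" and "wwywwypywpw" agree on "wwywwypyw" (9 characters) before diverging; nothing deeper is shared.
Longest shared-prefix length: 9

9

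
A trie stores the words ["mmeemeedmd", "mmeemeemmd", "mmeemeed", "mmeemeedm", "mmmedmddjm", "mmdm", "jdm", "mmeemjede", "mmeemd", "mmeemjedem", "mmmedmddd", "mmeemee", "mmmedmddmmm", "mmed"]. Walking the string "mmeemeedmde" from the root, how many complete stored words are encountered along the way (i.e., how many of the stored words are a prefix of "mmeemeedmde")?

4

Traverse "mmeemeedmde" character by character; count nodes along the way that are marked as word ends.
Prefixes of the query that are stored words: "mmeemee", "mmeemeed", "mmeemeedm", "mmeemeedmd"
Count: 4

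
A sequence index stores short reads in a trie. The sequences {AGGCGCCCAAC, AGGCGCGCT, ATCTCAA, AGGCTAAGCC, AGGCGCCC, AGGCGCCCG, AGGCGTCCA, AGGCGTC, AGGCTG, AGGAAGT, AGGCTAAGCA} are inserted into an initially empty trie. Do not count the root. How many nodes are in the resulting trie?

Trace insertions, counting only characters that open a new branch:
  "AGGCGCCCAAC" → 11 new (A, G, G, C, G, C, C, C, A, A, C)
  "AGGCGCGCT" → prefix "AGGCGC" already present; 3 new (G, C, T)
  "ATCTCAA" → prefix "A" already present; 6 new (T, C, T, C, A, A)
  "AGGCTAAGCC" → prefix "AGGC" already present; 6 new (T, A, A, G, C, C)
  "AGGCGCCC" → prefix "AGGCGCCC" already present; 0 new (none)
  "AGGCGCCCG" → prefix "AGGCGCCC" already present; 1 new (G)
  "AGGCGTCCA" → prefix "AGGCG" already present; 4 new (T, C, C, A)
  "AGGCGTC" → prefix "AGGCGTC" already present; 0 new (none)
  "AGGCTG" → prefix "AGGCT" already present; 1 new (G)
  "AGGAAGT" → prefix "AGG" already present; 4 new (A, A, G, T)
  "AGGCTAAGCA" → prefix "AGGCTAAGC" already present; 1 new (A)
Total nodes = 11 + 3 + 6 + 6 + 0 + 1 + 4 + 0 + 1 + 4 + 1 = 37

37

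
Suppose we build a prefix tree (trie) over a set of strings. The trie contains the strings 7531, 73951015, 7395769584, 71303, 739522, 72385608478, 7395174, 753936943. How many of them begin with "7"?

Filter for entries beginning with "7":
Matches: "71303", "72385608478", "73951015", "7395174", "739522", "7395769584", "7531", "753936943"
Count: 8

8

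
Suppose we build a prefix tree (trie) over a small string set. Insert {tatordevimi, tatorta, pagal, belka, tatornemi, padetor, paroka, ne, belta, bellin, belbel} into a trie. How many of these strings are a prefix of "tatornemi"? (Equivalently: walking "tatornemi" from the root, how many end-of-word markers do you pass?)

Traverse "tatornemi" character by character; count nodes along the way that are marked as word ends.
Prefixes of the query that are stored words: "tatornemi"
Count: 1

1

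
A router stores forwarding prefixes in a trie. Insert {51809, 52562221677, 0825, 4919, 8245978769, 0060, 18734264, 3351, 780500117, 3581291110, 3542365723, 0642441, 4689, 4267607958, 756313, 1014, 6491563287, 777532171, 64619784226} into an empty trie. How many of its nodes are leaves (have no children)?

A leaf is a node with no children — equivalently, the end of a word that is not a proper prefix of any other stored word.
Those words: "0060", "0642441", "0825", "1014", "18734264", "3351", "3542365723", "3581291110", "4267607958", "4689", "4919", "51809", "52562221677", "64619784226", "6491563287", "756313", "777532171", "780500117", "8245978769"
Leaf count: 19

19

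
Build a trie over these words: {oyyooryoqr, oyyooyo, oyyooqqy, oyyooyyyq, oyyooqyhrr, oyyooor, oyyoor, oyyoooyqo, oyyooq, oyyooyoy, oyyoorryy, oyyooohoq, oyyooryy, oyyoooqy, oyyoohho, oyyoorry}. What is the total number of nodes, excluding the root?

40

Trie structure (* marks end of a word):
(root)
└─ o
   └─ y
      └─ y
         └─ o
            └─ o
               ├─ h
               │  └─ h
               │     └─ o *
               ├─ o
               │  ├─ h
               │  │  └─ o
               │  │     └─ q *
               │  ├─ q
               │  │  └─ y *
               │  ├─ r *
               │  └─ y
               │     └─ q
               │        └─ o *
               ├─ q *
               │  ├─ q
               │  │  └─ y *
               │  └─ y
               │     └─ h
               │        └─ r
               │           └─ r *
               ├─ r *
               │  ├─ r
               │  │  └─ y *
               │  │     └─ y *
               │  └─ y
               │     ├─ o
               │     │  └─ q
               │     │     └─ r *
               │     └─ y *
               └─ y
                  ├─ o *
                  │  └─ y *
                  └─ y
                     └─ y
                        └─ q *
Counting every labelled node above: 40.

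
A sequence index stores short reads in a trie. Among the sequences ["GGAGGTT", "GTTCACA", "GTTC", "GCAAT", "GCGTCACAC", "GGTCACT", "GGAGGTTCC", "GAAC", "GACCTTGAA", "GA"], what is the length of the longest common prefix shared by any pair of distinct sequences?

7

Look for the deepest trie node that still has at least two words in its subtree.
"GGAGGTT" and "GGAGGTTCC" agree on "GGAGGTT" (7 characters) before diverging; nothing deeper is shared.
Longest shared-prefix length: 7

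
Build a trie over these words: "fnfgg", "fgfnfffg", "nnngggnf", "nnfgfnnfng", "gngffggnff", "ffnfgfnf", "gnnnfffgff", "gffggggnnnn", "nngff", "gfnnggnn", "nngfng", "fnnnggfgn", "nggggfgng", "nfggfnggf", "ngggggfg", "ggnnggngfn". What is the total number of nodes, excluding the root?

For each word, the new-node count is its length minus the longest prefix already in the trie:
  "fnfgg" → 5 new (f, n, f, g, g)
  "fgfnfffg" → prefix "f" already present; 7 new (g, f, n, f, f, f, g)
  "nnngggnf" → 8 new (n, n, n, g, g, g, n, f)
  "nnfgfnnfng" → prefix "nn" already present; 8 new (f, g, f, n, n, f, n, g)
  "gngffggnff" → 10 new (g, n, g, f, f, g, g, n, f, f)
  "ffnfgfnf" → prefix "f" already present; 7 new (f, n, f, g, f, n, f)
  "gnnnfffgff" → prefix "gn" already present; 8 new (n, n, f, f, f, g, f, f)
  "gffggggnnnn" → prefix "g" already present; 10 new (f, f, g, g, g, g, n, n, n, n)
  "nngff" → prefix "nn" already present; 3 new (g, f, f)
  "gfnnggnn" → prefix "gf" already present; 6 new (n, n, g, g, n, n)
  "nngfng" → prefix "nngf" already present; 2 new (n, g)
  "fnnnggfgn" → prefix "fn" already present; 7 new (n, n, g, g, f, g, n)
  "nggggfgng" → prefix "n" already present; 8 new (g, g, g, g, f, g, n, g)
  "nfggfnggf" → prefix "n" already present; 8 new (f, g, g, f, n, g, g, f)
  "ngggggfg" → prefix "ngggg" already present; 3 new (g, f, g)
  "ggnnggngfn" → prefix "g" already present; 9 new (g, n, n, g, g, n, g, f, n)
Total nodes = 5 + 7 + 8 + 8 + 10 + 7 + 8 + 10 + 3 + 6 + 2 + 7 + 8 + 8 + 3 + 9 = 109

109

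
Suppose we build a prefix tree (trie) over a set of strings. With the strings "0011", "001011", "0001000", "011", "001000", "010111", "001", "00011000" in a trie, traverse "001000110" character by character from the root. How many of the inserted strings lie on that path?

2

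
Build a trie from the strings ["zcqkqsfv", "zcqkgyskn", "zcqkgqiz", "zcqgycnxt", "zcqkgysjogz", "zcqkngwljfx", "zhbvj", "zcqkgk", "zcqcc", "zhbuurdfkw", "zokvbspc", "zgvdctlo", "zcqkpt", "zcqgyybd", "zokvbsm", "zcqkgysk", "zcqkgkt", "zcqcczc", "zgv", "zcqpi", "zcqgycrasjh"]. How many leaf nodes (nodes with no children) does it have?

A leaf is a node with no children — equivalently, the end of a word that is not a proper prefix of any other stored word.
Those words: "zcqcczc", "zcqgycnxt", "zcqgycrasjh", "zcqgyybd", "zcqkgkt", "zcqkgqiz", "zcqkgysjogz", "zcqkgyskn", "zcqkngwljfx", "zcqkpt", "zcqkqsfv", "zcqpi", "zgvdctlo", "zhbuurdfkw", "zhbvj", "zokvbsm", "zokvbspc"
Leaf count: 17

17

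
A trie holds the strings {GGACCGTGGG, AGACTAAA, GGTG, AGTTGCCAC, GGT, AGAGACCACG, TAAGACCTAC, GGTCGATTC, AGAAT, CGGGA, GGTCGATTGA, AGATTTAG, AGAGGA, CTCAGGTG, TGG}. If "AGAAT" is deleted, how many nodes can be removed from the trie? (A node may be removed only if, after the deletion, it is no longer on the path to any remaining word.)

2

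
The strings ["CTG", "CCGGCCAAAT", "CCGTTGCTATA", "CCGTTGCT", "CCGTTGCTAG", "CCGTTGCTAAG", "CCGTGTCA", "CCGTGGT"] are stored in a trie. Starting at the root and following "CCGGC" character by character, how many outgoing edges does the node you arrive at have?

1

Follow the path "CCGGC" to its node, then look at its outgoing edges.
Characters that immediately follow "CCGGC" among the stored strings: {C}.
That node has 1 child edge.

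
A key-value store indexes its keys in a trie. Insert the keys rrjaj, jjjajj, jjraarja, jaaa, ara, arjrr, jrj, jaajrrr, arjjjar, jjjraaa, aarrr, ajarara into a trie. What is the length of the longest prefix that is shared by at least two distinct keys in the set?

3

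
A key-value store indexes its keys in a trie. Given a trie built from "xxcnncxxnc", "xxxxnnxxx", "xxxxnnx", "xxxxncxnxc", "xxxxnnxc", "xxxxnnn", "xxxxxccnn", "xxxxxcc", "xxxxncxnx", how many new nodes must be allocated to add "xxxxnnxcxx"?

"xxxxnnxc" is already a path in the trie; the remaining "xx" must be added.
New nodes needed: |"xxxxnnxcxx"| − 8 = 10 − 8 = 2.

2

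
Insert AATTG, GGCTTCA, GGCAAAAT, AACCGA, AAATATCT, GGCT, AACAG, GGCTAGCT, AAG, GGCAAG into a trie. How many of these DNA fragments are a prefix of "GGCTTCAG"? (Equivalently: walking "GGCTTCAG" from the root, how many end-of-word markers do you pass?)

Check each prefix of "GGCTTCAG" against the stored set — each match is an end-marker on the path.
Prefixes of the query that are stored words: "GGCT", "GGCTTCA"
Count: 2

2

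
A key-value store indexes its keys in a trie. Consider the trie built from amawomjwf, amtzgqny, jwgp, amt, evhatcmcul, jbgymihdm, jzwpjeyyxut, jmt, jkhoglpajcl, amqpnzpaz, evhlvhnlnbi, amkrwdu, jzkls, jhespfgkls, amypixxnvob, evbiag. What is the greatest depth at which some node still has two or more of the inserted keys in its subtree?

3

The deepest shared node is where two words last agree before diverging.
"amt" and "amtzgqny" agree on "amt" (3 characters) before diverging; nothing deeper is shared.
Longest shared-prefix length: 3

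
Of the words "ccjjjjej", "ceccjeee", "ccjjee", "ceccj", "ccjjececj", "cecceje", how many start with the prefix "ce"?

Traverse to the node for "ce", then collect every word in that subtree.
Matches: "cecceje", "ceccj", "ceccjeee"
Count: 3

3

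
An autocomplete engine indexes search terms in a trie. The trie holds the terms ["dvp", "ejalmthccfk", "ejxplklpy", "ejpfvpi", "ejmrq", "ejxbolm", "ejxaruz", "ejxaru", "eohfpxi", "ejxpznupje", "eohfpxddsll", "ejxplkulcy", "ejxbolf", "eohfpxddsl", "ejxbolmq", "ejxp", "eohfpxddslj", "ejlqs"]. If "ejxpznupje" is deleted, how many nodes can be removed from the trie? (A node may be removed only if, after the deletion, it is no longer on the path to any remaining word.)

6

After clearing the end-marker at "ejxpznupje", prune upward until reaching a node still needed by another word.
The suffix "znupje" (6 nodes) is used only by "ejxpznupje"; the node for "ejxp" still has the child "l", so pruning stops there.
Nodes removed: 6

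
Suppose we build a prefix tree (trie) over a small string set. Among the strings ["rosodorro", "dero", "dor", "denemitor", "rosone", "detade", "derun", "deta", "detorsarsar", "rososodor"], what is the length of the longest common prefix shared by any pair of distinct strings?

The deepest shared node is where two words last agree before diverging.
"deta" and "detade" agree on "deta" (4 characters) before diverging; nothing deeper is shared.
Longest shared-prefix length: 4

4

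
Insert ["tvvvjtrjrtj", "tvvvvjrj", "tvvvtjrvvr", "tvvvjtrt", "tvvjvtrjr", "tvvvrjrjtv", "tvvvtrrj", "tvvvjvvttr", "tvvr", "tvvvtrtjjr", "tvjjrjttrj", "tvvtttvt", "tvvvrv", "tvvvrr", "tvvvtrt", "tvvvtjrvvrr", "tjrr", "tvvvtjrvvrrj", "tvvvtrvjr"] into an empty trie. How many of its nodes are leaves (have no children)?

A leaf is a node with no children — equivalently, the end of a word that is not a proper prefix of any other stored word.
Those words: "tjrr", "tvjjrjttrj", "tvvjvtrjr", "tvvr", "tvvtttvt", "tvvvjtrjrtj", "tvvvjtrt", "tvvvjvvttr", "tvvvrjrjtv", "tvvvrr", "tvvvrv", "tvvvtjrvvrrj", "tvvvtrrj", "tvvvtrtjjr", "tvvvtrvjr", "tvvvvjrj"
Leaf count: 16

16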